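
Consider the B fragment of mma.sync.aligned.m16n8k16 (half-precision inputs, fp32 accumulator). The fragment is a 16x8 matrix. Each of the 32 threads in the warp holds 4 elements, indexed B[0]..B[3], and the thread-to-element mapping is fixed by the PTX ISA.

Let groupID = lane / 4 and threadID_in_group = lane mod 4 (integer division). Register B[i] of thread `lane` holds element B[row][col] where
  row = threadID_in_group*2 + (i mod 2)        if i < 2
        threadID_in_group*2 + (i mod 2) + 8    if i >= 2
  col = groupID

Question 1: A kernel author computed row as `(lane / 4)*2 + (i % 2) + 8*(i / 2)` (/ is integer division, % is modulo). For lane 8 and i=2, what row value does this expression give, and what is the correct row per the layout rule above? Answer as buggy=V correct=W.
buggy=12 correct=8

`(lane / 4)*2 + (i % 2) + 8*(i / 2)`[8,2]⇒12
8: gr=2,th=0
[2] (0*2+0+8,2) = (8,2)
row: 12 vs 8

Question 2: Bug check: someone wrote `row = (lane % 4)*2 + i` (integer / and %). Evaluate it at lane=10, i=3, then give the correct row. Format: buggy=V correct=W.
`(lane % 4)*2 + i`[10,3]->7
L=10->g=10>>2=2, t=10&3=2
[3]->row 2·2+1+8=13  col g=2
row: 7 vs 13

buggy=7 correct=13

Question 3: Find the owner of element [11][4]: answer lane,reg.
17,3

c: 4->gid=4  r: 11->r8=1,tid=1,i&1=1
L=4*4+1=17  i=1*2+1=3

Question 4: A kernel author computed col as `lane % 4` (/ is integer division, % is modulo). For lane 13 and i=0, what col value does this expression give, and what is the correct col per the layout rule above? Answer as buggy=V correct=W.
buggy=1 correct=3

`lane % 4`[13,0]→1
13: G=3,T=1
[0] (1*2+0+0,3) = (2,3)
col: 1 vs 3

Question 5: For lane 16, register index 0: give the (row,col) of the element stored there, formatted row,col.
L=16=>grp=16>>2=4, tig=16&3=0
[0]=>row 0·2+0+0=0  col grp=4

0,4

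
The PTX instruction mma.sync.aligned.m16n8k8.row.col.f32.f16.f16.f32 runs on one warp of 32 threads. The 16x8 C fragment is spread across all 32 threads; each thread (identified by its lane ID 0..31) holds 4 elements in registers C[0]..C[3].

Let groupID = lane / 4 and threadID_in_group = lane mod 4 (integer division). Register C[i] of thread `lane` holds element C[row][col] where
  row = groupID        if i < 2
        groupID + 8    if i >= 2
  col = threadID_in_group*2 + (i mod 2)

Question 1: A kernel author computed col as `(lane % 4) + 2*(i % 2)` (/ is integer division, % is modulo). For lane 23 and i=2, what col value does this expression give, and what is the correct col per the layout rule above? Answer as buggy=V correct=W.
`(lane % 4) + 2*(i % 2)`[23,2]⇒3
lane 23: gr=5 (23/4), th=3 (23%4)
i=2: r=5+8=13, c=3*2+0=6
col: 3 vs 6

buggy=3 correct=6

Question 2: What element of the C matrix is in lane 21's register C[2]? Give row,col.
13,2

lane 21->21/4=5, 21 mod 4=1
i=2  r:5+8->13  c:2·1+0->2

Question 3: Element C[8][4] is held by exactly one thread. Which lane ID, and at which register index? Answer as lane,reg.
r=8→G=0,rhi=1  c=4→T=2,p=0
L=0*4+2=2  i=1*2+0=2

2,2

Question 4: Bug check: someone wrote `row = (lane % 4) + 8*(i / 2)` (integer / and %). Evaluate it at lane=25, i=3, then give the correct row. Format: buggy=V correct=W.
`(lane % 4) + 8*(i / 2)`[25,3]->9
25: g=6,t=1
[3] (6+8,1*2+1) = (14,3)
row: 9 vs 14

buggy=9 correct=14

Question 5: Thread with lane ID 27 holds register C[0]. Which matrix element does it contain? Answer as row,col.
6,6

lane 27: g=6 (27/4), t=3 (27%4)
i=0: r=6+0=6, c=3*2+0=6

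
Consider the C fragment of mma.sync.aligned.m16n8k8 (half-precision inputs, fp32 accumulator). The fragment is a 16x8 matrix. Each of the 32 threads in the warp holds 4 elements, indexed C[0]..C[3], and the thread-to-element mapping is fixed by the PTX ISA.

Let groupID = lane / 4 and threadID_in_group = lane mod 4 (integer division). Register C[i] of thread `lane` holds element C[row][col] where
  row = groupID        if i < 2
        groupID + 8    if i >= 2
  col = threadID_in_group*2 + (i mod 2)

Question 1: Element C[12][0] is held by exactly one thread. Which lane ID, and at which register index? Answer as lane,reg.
r=12->g=4,rb=1  c=0->t=0,b0=0
L=4*4+0=16  i=1*2+0=2

16,2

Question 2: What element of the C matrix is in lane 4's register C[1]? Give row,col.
lane 4→4/4=1, 4 mod 4=0
i=1  r:1+0→1  c:2·0+1→1

1,1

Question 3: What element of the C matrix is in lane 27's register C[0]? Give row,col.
6,6

L=27=>grp=27>>2=6, tig=27&3=3
[0]=>row 6+0=6  col 3·2+0=6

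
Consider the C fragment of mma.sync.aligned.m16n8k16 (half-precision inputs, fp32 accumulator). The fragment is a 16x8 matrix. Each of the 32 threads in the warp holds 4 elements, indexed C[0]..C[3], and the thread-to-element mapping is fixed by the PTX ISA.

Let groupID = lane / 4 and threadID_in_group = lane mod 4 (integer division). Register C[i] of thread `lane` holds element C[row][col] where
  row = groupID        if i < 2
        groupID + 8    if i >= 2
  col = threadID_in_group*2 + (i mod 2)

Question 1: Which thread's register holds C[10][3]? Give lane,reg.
r=10→G=2,rhi=1  c=3→T=1,p=1
L=2*4+1=9  i=1*2+1=3

9,3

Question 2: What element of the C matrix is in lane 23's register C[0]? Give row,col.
5,6

L=23⇒gr=23>>2=5, th=23&3=3
[0]⇒row 5+0=5  col 3·2+0=6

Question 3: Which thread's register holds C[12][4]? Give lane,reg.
18,2

r=12->g=4,rb=1  c=4->t=2,b0=0
L=4*4+2=18  i=1*2+0=2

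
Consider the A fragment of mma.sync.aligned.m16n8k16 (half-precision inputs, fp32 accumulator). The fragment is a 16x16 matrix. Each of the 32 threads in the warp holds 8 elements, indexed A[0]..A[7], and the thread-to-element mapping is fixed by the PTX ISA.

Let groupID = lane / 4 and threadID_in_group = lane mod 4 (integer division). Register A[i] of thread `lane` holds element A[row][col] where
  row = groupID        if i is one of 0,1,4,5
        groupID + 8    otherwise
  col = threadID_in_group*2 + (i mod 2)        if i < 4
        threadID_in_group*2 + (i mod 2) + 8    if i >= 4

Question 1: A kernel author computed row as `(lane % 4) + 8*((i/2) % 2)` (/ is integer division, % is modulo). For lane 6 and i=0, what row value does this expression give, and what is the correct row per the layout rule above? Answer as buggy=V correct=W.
buggy=2 correct=1

`(lane % 4) + 8*((i/2) % 2)`[6,0]=>2
L=6=>grp=6>>2=1, tig=6&3=2
[0]=>row 1+0=1  col 2·2+0+0=4
row: 2 vs 1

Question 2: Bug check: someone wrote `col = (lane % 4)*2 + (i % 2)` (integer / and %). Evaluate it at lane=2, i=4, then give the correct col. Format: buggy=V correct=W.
buggy=4 correct=12

`(lane % 4)*2 + (i % 2)`[2,4]→4
lane 2: G=0 (2/4), T=2 (2%4)
i=4: r=0+0=0, c=2*2+0+8=12
col: 4 vs 12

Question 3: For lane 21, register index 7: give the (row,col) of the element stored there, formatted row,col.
lane 21⇒21/4=5, 21 mod 4=1
i=7  r:5+8⇒13  c:2·1+1+8⇒11

13,11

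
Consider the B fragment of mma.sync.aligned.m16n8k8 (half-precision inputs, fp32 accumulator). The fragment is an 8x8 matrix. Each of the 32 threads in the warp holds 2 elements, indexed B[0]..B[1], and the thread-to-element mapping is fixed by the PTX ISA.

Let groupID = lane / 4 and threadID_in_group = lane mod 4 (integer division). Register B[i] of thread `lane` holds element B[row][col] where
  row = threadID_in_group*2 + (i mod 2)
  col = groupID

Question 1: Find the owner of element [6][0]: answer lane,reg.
3,0

c=0->g=0  r=6->t=3,b0=0
L=0*4+3=3  i=0=0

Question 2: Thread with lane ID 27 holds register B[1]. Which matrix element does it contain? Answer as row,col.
L=27=>grp=27>>2=6, tig=27&3=3
[1]=>row 3·2+1=7  col grp=6

7,6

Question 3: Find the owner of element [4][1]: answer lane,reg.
6,0

c=1⇒gr=1  r=4⇒th=2,odd=0
L=1*4+2=6  i=0=0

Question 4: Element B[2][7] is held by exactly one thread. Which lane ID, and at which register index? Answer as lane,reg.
29,0

c=7→G=7  r=2→T=1,p=0
L=7*4+1=29  i=0=0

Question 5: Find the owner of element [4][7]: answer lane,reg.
30,0

c=7->g=7  r=4->t=2,b0=0
L=7*4+2=30  i=0=0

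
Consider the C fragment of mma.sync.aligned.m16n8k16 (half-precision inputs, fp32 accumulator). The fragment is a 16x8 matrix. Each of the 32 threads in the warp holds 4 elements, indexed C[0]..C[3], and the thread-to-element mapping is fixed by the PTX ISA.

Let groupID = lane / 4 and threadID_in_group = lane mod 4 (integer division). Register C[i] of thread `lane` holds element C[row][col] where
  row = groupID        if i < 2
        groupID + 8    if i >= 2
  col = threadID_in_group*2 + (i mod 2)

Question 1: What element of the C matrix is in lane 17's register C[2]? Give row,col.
17: g=4,t=1
[2] (4+8,1*2+0) = (12,2)

12,2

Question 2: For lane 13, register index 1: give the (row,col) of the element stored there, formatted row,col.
lane 13→13/4=3, 13 mod 4=1
i=1  r:3+0→3  c:2·1+1→3

3,3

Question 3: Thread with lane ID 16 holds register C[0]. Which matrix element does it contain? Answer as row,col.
16: G=4,T=0
[0] (4+0,0*2+0) = (4,0)

4,0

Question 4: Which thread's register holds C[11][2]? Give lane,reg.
r=11->g=3,rb=1  c=2->t=1,b0=0
L=3*4+1=13  i=1*2+0=2

13,2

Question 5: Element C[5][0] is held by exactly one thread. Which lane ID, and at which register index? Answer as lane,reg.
20,0

r=5->g=5,rb=0  c=0->t=0,b0=0
L=5*4+0=20  i=0*2+0=0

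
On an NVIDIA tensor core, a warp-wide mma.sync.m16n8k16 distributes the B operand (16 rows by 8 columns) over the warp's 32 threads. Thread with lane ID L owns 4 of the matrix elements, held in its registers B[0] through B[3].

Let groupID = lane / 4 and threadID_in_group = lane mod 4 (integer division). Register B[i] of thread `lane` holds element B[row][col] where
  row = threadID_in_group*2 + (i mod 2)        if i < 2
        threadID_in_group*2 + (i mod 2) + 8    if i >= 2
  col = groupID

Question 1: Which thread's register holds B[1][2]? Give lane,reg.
8,1

c:2=>grp=2  r:1=>rB=0,tig=0,lo=1
L=2*4+0=8  i=0*2+1=1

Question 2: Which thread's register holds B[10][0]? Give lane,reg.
c: 0->gid=0  r: 10->r8=1,tid=1,i&1=0
L=0*4+1=1  i=1*2+0=2

1,2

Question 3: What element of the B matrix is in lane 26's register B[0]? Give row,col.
4,6

26: g=6,t=2
[0] (2*2+0+0,6) = (4,6)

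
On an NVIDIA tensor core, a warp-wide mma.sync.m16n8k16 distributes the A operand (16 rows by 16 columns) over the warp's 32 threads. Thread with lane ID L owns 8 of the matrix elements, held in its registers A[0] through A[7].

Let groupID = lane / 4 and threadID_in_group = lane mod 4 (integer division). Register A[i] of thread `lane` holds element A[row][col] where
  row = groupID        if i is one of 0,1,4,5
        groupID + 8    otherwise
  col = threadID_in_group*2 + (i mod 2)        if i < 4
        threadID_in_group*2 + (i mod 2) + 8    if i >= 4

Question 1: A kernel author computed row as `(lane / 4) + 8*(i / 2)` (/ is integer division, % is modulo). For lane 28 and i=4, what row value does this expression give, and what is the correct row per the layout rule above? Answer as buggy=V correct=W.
`(lane / 4) + 8*(i / 2)`[28,4]⇒23
28: gr=7,th=0
[4] (7+0,0*2+0+8) = (7,8)
row: 23 vs 7

buggy=23 correct=7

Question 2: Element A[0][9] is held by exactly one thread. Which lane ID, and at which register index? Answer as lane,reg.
0,5

r:0=>grp=0,rB=0  c:9=>cB=1,tig=0,lo=1
L=0*4+0=0  i=1*4+0*2+1=5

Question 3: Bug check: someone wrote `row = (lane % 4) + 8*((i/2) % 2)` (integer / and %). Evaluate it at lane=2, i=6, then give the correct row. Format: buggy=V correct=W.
buggy=10 correct=8

`(lane % 4) + 8*((i/2) % 2)`[2,6]->10
lane 2->2/4=0, 2 mod 4=2
i=6  r:0+8->8  c:2·2+0+8->12
row: 10 vs 8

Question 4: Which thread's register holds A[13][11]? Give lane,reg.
21,7

r=13→G=5,rhi=1  c=11→chi=1,T=1,p=1
L=5*4+1=21  i=1*4+1*2+1=7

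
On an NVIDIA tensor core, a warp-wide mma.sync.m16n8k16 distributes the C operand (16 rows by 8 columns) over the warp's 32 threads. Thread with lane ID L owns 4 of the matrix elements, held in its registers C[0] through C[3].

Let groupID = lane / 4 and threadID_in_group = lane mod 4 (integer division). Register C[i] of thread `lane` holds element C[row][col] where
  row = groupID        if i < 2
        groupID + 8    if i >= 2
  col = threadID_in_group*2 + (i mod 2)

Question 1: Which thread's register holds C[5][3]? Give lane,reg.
r=5⇒gr=5,Rb=0  c=3⇒th=1,odd=1
L=5*4+1=21  i=0*2+1=1

21,1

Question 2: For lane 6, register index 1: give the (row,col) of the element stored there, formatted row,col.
1,5

6: G=1,T=2
[1] (1+0,2*2+1) = (1,5)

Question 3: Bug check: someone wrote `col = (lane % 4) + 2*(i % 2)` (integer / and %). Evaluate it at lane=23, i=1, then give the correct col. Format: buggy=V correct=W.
`(lane % 4) + 2*(i % 2)`[23,1]=>5
lane 23: grp=5 (23/4), tig=3 (23%4)
i=1: r=5+0=5, c=3*2+1=7
col: 5 vs 7

buggy=5 correct=7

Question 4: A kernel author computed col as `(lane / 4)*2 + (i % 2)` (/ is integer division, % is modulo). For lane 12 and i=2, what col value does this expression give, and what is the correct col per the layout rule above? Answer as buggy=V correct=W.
buggy=6 correct=0

`(lane / 4)*2 + (i % 2)`[12,2]=>6
L=12=>grp=12>>2=3, tig=12&3=0
[2]=>row 3+8=11  col 0·2+0=0
col: 6 vs 0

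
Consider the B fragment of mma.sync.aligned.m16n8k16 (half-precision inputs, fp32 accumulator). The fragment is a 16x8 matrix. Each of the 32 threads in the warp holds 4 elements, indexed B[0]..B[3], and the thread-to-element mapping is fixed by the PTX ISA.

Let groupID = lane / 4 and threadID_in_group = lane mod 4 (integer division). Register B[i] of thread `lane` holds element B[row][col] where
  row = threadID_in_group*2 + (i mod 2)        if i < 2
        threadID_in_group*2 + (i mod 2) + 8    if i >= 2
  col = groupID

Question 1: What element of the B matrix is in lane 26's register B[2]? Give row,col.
12,6

lane 26⇒26/4=6, 26 mod 4=2
i=2  r:2·2+0+8⇒12  c:6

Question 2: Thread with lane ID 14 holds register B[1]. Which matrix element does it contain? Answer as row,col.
5,3

lane 14: gid=3 (14/4), tid=2 (14%4)
i=1: r=2*2+1+0=5, c=gid=3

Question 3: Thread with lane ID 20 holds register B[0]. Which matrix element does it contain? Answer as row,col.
0,5

20: G=5,T=0
[0] (0*2+0+0,5) = (0,5)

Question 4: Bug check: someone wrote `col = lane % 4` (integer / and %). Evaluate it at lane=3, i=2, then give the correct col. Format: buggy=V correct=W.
`lane % 4`[3,2]⇒3
lane 3: gr=0 (3/4), th=3 (3%4)
i=2: r=3*2+0+8=14, c=gr=0
col: 3 vs 0

buggy=3 correct=0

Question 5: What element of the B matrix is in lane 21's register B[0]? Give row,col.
2,5

21: gr=5,th=1
[0] (1*2+0+0,5) = (2,5)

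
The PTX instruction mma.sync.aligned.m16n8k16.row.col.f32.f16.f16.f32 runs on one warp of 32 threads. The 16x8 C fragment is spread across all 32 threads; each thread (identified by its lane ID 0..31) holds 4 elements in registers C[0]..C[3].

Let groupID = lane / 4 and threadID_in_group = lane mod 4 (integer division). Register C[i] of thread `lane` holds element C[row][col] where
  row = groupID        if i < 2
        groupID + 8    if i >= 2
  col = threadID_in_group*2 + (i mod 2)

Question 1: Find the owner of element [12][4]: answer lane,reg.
r: 12->gid=4,r8=1  c: 4->tid=2,i&1=0
L=4*4+2=18  i=1*2+0=2

18,2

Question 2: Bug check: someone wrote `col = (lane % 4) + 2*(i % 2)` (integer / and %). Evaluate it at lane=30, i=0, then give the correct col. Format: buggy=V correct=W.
`(lane % 4) + 2*(i % 2)`[30,0]->2
lane 30: gid=7 (30/4), tid=2 (30%4)
i=0: r=7+0=7, c=2*2+0=4
col: 2 vs 4

buggy=2 correct=4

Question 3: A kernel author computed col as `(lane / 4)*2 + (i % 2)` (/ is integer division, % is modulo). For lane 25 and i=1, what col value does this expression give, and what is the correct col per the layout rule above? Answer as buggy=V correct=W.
buggy=13 correct=3

`(lane / 4)*2 + (i % 2)`[25,1]⇒13
25: gr=6,th=1
[1] (6+0,1*2+1) = (6,3)
col: 13 vs 3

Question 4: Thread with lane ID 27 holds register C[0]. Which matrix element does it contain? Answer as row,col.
L=27->gid=27>>2=6, tid=27&3=3
[0]->row 6+0=6  col 3·2+0=6

6,6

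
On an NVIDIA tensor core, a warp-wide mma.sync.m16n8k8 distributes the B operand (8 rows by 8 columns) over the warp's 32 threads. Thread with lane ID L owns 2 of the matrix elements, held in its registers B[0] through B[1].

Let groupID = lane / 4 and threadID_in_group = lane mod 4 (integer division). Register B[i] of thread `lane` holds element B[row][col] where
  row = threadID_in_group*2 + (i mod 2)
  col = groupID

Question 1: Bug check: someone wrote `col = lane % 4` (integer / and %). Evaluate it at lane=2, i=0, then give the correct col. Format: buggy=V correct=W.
`lane % 4`[2,0]→2
L=2→G=2>>2=0, T=2&3=2
[0]→row 2·2+0=4  col G=0
col: 2 vs 0

buggy=2 correct=0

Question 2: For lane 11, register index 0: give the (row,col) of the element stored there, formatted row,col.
6,2

11: grp=2,tig=3
[0] (3*2+0,2) = (6,2)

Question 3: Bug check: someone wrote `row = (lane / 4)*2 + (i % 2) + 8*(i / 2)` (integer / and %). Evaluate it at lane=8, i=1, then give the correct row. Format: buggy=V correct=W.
buggy=5 correct=1

`(lane / 4)*2 + (i % 2) + 8*(i / 2)`[8,1]=>5
lane 8: grp=2 (8/4), tig=0 (8%4)
i=1: r=0*2+1=1, c=grp=2
row: 5 vs 1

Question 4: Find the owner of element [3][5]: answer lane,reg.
c=5⇒gr=5  r=3⇒th=1,odd=1
L=5*4+1=21  i=1=1

21,1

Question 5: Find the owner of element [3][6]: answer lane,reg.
25,1

c:6=>grp=6  r:3=>tig=1,lo=1
L=6*4+1=25  i=1=1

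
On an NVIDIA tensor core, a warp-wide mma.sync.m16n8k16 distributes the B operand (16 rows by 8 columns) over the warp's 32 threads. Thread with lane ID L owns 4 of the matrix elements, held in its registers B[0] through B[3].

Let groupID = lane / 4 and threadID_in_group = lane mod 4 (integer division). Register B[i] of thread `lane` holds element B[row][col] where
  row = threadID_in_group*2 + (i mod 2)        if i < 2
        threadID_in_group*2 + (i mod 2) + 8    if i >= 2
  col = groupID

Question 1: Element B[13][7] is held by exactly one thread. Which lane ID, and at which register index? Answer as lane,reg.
c=7⇒gr=7  r=13⇒Rb=1,th=2,odd=1
L=7*4+2=30  i=1*2+1=3

30,3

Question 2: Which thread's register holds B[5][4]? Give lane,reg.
18,1

c=4->g=4  r=5->rb=0,t=2,b0=1
L=4*4+2=18  i=0*2+1=1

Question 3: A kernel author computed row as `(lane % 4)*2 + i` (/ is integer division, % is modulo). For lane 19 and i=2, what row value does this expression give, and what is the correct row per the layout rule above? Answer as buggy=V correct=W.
`(lane % 4)*2 + i`[19,2]⇒8
lane 19: gr=4 (19/4), th=3 (19%4)
i=2: r=3*2+0+8=14, c=gr=4
row: 8 vs 14

buggy=8 correct=14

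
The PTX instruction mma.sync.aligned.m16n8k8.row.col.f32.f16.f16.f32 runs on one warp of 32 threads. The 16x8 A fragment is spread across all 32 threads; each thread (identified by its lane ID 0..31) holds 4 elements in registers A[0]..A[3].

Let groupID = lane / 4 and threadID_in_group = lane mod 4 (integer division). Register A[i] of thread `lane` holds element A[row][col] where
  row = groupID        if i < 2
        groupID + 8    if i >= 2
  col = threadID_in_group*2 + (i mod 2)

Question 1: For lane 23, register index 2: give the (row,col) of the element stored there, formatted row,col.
23: gr=5,th=3
[2] (5+8,3*2+0) = (13,6)

13,6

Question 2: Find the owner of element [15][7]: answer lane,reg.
31,3

r: 15->gid=7,r8=1  c: 7->tid=3,i&1=1
L=7*4+3=31  i=1*2+1=3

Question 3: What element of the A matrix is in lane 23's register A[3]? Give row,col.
lane 23→23/4=5, 23 mod 4=3
i=3  r:5+8→13  c:2·3+1→7

13,7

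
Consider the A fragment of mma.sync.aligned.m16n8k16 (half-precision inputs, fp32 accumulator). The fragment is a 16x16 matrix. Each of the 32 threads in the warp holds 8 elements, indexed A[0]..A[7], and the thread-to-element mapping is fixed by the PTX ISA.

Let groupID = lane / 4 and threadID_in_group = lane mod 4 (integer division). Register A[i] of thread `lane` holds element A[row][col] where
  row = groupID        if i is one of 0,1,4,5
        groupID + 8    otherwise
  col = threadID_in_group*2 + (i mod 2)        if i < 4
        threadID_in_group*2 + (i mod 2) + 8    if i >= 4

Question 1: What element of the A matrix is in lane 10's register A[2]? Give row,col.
lane 10⇒10/4=2, 10 mod 4=2
i=2  r:2+8⇒10  c:2·2+0+0⇒4

10,4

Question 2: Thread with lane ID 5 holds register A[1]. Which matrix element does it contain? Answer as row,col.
5: gr=1,th=1
[1] (1+0,1*2+1+0) = (1,3)

1,3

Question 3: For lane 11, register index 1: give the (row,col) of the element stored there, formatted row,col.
2,7

lane 11=>11/4=2, 11 mod 4=3
i=1  r:2+0=>2  c:2·3+1+0=>7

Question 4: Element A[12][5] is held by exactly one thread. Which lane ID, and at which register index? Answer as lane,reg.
r: 12->gid=4,r8=1  c: 5->c8=0,tid=2,i&1=1
L=4*4+2=18  i=0*4+1*2+1=3

18,3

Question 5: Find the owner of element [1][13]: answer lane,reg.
r=1->g=1,rb=0  c=13->cb=1,t=2,b0=1
L=1*4+2=6  i=1*4+0*2+1=5

6,5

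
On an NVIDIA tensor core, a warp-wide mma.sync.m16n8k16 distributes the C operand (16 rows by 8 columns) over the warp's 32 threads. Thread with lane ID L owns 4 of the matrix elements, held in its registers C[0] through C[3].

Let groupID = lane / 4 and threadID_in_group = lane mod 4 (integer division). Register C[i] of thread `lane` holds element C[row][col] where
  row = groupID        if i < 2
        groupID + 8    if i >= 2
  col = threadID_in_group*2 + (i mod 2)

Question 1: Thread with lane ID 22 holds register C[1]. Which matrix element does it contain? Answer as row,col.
5,5

lane 22: gr=5 (22/4), th=2 (22%4)
i=1: r=5+0=5, c=2*2+1=5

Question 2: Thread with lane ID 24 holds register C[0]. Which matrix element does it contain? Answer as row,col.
6,0

lane 24: gr=6 (24/4), th=0 (24%4)
i=0: r=6+0=6, c=0*2+0=0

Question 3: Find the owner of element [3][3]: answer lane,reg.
13,1

r=3⇒gr=3,Rb=0  c=3⇒th=1,odd=1
L=3*4+1=13  i=0*2+1=1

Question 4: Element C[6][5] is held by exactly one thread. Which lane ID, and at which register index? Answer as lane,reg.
26,1

r: 6->gid=6,r8=0  c: 5->tid=2,i&1=1
L=6*4+2=26  i=0*2+1=1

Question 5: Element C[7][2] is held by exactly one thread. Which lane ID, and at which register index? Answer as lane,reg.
29,0

r:7=>grp=7,rB=0  c:2=>tig=1,lo=0
L=7*4+1=29  i=0*2+0=0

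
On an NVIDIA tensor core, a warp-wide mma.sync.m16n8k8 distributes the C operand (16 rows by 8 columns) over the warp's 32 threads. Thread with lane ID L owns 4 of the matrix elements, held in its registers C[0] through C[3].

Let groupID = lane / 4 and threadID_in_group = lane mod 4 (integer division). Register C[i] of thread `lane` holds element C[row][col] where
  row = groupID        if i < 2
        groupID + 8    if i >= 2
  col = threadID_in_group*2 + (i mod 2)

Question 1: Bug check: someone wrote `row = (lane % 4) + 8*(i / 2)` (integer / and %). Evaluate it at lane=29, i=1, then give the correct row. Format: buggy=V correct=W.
buggy=1 correct=7

`(lane % 4) + 8*(i / 2)`[29,1]->1
29: gid=7,tid=1
[1] (7+0,1*2+1) = (7,3)
row: 1 vs 7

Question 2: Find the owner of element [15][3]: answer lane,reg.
29,3

r=15->g=7,rb=1  c=3->t=1,b0=1
L=7*4+1=29  i=1*2+1=3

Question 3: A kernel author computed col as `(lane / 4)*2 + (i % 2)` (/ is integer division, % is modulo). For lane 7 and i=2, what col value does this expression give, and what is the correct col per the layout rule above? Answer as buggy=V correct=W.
`(lane / 4)*2 + (i % 2)`[7,2]->2
lane 7: g=1 (7/4), t=3 (7%4)
i=2: r=1+8=9, c=3*2+0=6
col: 2 vs 6

buggy=2 correct=6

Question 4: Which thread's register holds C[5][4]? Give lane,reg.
22,0

r: 5->gid=5,r8=0  c: 4->tid=2,i&1=0
L=5*4+2=22  i=0*2+0=0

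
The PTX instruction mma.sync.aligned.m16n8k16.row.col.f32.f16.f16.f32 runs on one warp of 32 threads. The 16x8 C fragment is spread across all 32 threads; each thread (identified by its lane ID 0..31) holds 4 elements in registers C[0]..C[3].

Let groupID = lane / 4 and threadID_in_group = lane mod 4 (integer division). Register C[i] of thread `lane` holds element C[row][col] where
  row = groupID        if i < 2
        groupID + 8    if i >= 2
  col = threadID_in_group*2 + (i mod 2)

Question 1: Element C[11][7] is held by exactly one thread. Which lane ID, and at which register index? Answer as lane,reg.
15,3

r=11⇒gr=3,Rb=1  c=7⇒th=3,odd=1
L=3*4+3=15  i=1*2+1=3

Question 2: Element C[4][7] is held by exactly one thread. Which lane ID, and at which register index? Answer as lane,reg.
r: 4->gid=4,r8=0  c: 7->tid=3,i&1=1
L=4*4+3=19  i=0*2+1=1

19,1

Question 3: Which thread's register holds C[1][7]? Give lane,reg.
r: 1->gid=1,r8=0  c: 7->tid=3,i&1=1
L=1*4+3=7  i=0*2+1=1

7,1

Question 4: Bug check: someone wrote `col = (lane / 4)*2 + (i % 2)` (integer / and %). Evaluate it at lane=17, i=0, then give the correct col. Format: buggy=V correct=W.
buggy=8 correct=2

`(lane / 4)*2 + (i % 2)`[17,0]⇒8
lane 17⇒17/4=4, 17 mod 4=1
i=0  r:4+0⇒4  c:2·1+0⇒2
col: 8 vs 2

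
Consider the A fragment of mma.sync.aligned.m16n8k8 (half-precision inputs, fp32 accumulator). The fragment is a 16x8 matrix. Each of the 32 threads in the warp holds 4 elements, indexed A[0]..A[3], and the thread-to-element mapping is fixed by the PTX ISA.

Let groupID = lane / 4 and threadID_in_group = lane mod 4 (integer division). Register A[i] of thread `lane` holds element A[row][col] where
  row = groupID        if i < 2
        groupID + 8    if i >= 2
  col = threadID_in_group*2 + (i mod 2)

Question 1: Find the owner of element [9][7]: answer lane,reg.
7,3

r=9⇒gr=1,Rb=1  c=7⇒th=3,odd=1
L=1*4+3=7  i=1*2+1=3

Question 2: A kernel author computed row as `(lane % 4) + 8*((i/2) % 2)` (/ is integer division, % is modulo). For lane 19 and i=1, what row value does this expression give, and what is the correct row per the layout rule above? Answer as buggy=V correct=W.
buggy=3 correct=4

`(lane % 4) + 8*((i/2) % 2)`[19,1]->3
L=19->gid=19>>2=4, tid=19&3=3
[1]->row 4+0=4  col 3·2+1=7
row: 3 vs 4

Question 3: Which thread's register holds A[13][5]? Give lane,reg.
22,3

r=13⇒gr=5,Rb=1  c=5⇒th=2,odd=1
L=5*4+2=22  i=1*2+1=3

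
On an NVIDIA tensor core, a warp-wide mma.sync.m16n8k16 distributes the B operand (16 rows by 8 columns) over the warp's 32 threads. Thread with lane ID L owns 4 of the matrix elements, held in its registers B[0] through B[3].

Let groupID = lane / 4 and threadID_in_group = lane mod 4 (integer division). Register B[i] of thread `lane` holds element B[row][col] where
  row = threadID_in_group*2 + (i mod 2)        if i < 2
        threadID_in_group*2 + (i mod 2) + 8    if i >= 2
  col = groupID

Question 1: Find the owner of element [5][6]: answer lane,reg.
c=6→G=6  r=5→rhi=0,T=2,p=1
L=6*4+2=26  i=0*2+1=1

26,1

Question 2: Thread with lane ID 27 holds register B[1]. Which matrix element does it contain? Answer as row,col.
lane 27->27/4=6, 27 mod 4=3
i=1  r:2·3+1+0->7  c:6

7,6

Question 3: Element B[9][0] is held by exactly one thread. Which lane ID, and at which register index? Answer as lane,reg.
0,3

c:0=>grp=0  r:9=>rB=1,tig=0,lo=1
L=0*4+0=0  i=1*2+1=3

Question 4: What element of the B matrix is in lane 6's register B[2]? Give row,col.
12,1

6: G=1,T=2
[2] (2*2+0+8,1) = (12,1)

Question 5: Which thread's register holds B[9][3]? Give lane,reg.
c=3→G=3  r=9→rhi=1,T=0,p=1
L=3*4+0=12  i=1*2+1=3

12,3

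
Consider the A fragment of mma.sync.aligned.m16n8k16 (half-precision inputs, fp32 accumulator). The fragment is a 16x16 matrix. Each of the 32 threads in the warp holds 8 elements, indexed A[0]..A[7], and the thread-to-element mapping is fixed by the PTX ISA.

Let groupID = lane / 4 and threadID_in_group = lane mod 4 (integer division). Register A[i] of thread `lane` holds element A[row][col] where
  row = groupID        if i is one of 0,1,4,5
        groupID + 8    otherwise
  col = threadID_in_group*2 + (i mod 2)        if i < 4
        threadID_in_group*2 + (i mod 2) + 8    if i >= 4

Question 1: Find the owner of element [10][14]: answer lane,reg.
11,6

r=10->g=2,rb=1  c=14->cb=1,t=3,b0=0
L=2*4+3=11  i=1*4+1*2+0=6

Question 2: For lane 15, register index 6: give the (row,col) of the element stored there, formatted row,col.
11,14

15: g=3,t=3
[6] (3+8,3*2+0+8) = (11,14)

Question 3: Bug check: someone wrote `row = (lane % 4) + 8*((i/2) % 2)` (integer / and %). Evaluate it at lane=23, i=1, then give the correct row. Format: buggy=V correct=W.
buggy=3 correct=5

`(lane % 4) + 8*((i/2) % 2)`[23,1]=>3
23: grp=5,tig=3
[1] (5+0,3*2+1+0) = (5,7)
row: 3 vs 5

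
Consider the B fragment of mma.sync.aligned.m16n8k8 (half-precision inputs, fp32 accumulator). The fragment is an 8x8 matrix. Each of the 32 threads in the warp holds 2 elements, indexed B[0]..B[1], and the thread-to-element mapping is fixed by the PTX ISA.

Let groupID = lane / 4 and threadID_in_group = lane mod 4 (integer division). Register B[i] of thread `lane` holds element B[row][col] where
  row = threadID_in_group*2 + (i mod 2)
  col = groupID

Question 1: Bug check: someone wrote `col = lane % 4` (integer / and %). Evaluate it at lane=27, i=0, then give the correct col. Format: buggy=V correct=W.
`lane % 4`[27,0]->3
lane 27: gid=6 (27/4), tid=3 (27%4)
i=0: r=3*2+0=6, c=gid=6
col: 3 vs 6

buggy=3 correct=6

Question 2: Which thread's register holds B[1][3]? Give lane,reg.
c:3=>grp=3  r:1=>tig=0,lo=1
L=3*4+0=12  i=1=1

12,1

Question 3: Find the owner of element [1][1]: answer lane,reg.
4,1

c=1⇒gr=1  r=1⇒th=0,odd=1
L=1*4+0=4  i=1=1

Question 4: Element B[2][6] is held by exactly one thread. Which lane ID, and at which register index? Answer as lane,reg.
25,0

c: 6->gid=6  r: 2->tid=1,i&1=0
L=6*4+1=25  i=0=0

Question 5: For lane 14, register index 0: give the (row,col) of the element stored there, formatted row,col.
lane 14: grp=3 (14/4), tig=2 (14%4)
i=0: r=2*2+0=4, c=grp=3

4,3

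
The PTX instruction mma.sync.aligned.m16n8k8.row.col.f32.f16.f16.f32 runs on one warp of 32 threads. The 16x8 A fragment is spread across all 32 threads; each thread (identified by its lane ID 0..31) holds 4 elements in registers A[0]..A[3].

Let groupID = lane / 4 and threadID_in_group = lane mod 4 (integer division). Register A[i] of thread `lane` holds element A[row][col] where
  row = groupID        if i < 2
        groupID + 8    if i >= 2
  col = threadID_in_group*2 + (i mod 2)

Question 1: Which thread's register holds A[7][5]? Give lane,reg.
r=7→G=7,rhi=0  c=5→T=2,p=1
L=7*4+2=30  i=0*2+1=1

30,1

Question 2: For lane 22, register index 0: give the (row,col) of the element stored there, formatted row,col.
L=22->gid=22>>2=5, tid=22&3=2
[0]->row 5+0=5  col 2·2+0=4

5,4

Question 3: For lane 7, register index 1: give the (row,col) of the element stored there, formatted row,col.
7: gid=1,tid=3
[1] (1+0,3*2+1) = (1,7)

1,7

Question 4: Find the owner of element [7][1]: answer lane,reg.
r:7=>grp=7,rB=0  c:1=>tig=0,lo=1
L=7*4+0=28  i=0*2+1=1

28,1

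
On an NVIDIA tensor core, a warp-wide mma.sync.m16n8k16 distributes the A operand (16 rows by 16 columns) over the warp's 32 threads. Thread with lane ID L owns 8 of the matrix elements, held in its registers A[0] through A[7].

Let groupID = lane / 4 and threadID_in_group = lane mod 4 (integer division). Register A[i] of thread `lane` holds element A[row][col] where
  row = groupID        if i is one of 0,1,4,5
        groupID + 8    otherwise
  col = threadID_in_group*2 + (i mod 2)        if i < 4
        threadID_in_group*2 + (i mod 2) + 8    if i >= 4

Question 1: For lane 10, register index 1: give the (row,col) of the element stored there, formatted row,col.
2,5

10: g=2,t=2
[1] (2+0,2*2+1+0) = (2,5)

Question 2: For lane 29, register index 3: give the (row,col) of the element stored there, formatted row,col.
29: gr=7,th=1
[3] (7+8,1*2+1+0) = (15,3)

15,3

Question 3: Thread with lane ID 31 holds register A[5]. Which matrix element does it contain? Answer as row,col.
7,15

lane 31=>31/4=7, 31 mod 4=3
i=5  r:7+0=>7  c:2·3+1+8=>15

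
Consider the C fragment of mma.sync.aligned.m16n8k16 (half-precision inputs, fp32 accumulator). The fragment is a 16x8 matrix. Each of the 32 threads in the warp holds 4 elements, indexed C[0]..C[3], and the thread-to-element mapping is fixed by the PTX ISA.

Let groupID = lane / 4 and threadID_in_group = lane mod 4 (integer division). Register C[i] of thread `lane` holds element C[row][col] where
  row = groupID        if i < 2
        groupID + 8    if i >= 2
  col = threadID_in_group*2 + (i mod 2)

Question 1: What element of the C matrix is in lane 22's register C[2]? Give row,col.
L=22⇒gr=22>>2=5, th=22&3=2
[2]⇒row 5+8=13  col 2·2+0=4

13,4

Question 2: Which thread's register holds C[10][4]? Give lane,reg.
r=10→G=2,rhi=1  c=4→T=2,p=0
L=2*4+2=10  i=1*2+0=2

10,2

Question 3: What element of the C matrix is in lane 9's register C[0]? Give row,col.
9: G=2,T=1
[0] (2+0,1*2+0) = (2,2)

2,2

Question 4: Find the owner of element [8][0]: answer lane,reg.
0,2

r=8→G=0,rhi=1  c=0→T=0,p=0
L=0*4+0=0  i=1*2+0=2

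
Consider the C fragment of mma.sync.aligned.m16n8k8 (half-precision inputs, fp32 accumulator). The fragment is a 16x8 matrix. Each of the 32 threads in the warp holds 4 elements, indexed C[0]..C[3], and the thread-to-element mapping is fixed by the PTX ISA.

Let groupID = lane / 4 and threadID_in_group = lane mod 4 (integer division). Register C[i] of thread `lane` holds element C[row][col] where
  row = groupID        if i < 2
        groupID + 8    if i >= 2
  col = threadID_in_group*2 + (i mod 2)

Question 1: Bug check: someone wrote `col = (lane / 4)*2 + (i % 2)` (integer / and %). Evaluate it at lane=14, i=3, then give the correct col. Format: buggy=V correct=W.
`(lane / 4)*2 + (i % 2)`[14,3]->7
L=14->g=14>>2=3, t=14&3=2
[3]->row 3+8=11  col 2·2+1=5
col: 7 vs 5

buggy=7 correct=5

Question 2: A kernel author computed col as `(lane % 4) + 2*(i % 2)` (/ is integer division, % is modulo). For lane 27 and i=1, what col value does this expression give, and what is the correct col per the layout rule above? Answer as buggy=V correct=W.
`(lane % 4) + 2*(i % 2)`[27,1]=>5
lane 27=>27/4=6, 27 mod 4=3
i=1  r:6+0=>6  c:2·3+1=>7
col: 5 vs 7

buggy=5 correct=7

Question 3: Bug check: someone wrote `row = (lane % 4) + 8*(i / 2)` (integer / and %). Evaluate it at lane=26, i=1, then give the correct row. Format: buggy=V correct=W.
`(lane % 4) + 8*(i / 2)`[26,1]→2
26: G=6,T=2
[1] (6+0,2*2+1) = (6,5)
row: 2 vs 6

buggy=2 correct=6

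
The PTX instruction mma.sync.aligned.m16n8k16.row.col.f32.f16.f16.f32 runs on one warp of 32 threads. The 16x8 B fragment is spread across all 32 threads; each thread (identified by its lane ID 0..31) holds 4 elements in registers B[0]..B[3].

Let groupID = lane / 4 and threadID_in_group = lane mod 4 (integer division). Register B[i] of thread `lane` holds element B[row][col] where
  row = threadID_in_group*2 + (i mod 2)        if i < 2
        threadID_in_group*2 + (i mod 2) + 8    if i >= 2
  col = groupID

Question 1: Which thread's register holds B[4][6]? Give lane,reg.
c=6->g=6  r=4->rb=0,t=2,b0=0
L=6*4+2=26  i=0*2+0=0

26,0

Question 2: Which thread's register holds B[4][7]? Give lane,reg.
30,0

c=7→G=7  r=4→rhi=0,T=2,p=0
L=7*4+2=30  i=0*2+0=0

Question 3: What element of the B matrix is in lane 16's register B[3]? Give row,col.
9,4

lane 16→16/4=4, 16 mod 4=0
i=3  r:2·0+1+8→9  c:4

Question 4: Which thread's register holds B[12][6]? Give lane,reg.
c=6->g=6  r=12->rb=1,t=2,b0=0
L=6*4+2=26  i=1*2+0=2

26,2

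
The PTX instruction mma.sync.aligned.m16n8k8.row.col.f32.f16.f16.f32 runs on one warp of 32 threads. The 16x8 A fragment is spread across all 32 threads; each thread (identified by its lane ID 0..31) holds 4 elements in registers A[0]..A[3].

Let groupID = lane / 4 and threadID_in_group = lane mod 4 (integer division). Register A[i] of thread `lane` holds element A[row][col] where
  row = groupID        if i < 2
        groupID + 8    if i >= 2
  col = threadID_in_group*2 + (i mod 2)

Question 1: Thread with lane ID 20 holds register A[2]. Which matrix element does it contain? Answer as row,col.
lane 20: g=5 (20/4), t=0 (20%4)
i=2: r=5+8=13, c=0*2+0=0

13,0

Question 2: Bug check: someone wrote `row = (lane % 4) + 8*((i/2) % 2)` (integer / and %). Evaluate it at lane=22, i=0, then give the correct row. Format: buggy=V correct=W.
buggy=2 correct=5

`(lane % 4) + 8*((i/2) % 2)`[22,0]⇒2
L=22⇒gr=22>>2=5, th=22&3=2
[0]⇒row 5+0=5  col 2·2+0=4
row: 2 vs 5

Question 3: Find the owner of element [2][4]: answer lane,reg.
r: 2->gid=2,r8=0  c: 4->tid=2,i&1=0
L=2*4+2=10  i=0*2+0=0

10,0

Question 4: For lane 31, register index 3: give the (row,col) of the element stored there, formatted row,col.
31: gr=7,th=3
[3] (7+8,3*2+1) = (15,7)

15,7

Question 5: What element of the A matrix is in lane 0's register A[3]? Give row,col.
8,1

lane 0: G=0 (0/4), T=0 (0%4)
i=3: r=0+8=8, c=0*2+1=1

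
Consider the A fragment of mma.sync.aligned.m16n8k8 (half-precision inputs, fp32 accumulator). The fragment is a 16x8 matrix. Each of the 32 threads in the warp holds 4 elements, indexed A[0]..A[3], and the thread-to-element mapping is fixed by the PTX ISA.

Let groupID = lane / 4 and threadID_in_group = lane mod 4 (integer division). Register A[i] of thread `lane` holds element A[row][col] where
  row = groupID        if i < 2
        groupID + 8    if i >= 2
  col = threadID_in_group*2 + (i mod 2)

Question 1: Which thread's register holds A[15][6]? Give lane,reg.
r=15→G=7,rhi=1  c=6→T=3,p=0
L=7*4+3=31  i=1*2+0=2

31,2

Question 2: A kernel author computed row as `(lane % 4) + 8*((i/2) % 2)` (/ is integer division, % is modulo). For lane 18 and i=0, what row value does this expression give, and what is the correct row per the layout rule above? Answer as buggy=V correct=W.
`(lane % 4) + 8*((i/2) % 2)`[18,0]->2
lane 18: gid=4 (18/4), tid=2 (18%4)
i=0: r=4+0=4, c=2*2+0=4
row: 2 vs 4

buggy=2 correct=4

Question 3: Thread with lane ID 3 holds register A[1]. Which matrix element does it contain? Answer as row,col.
0,7

lane 3->3/4=0, 3 mod 4=3
i=1  r:0+0->0  c:2·3+1->7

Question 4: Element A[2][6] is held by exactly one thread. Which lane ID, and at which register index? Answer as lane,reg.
11,0

r=2⇒gr=2,Rb=0  c=6⇒th=3,odd=0
L=2*4+3=11  i=0*2+0=0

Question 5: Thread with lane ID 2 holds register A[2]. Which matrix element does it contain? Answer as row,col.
8,4

lane 2: gr=0 (2/4), th=2 (2%4)
i=2: r=0+8=8, c=2*2+0=4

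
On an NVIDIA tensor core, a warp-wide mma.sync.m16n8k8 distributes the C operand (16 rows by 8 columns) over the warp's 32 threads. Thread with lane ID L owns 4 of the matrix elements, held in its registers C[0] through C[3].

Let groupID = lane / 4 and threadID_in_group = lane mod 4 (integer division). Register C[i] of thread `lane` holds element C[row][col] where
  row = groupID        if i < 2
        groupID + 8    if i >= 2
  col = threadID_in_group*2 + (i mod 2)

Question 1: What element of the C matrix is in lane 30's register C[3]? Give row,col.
L=30⇒gr=30>>2=7, th=30&3=2
[3]⇒row 7+8=15  col 2·2+1=5

15,5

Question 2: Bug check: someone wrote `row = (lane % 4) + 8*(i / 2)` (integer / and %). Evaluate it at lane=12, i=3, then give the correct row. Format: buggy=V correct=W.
buggy=8 correct=11

`(lane % 4) + 8*(i / 2)`[12,3]->8
12: gid=3,tid=0
[3] (3+8,0*2+1) = (11,1)
row: 8 vs 11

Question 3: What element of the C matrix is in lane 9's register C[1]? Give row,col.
9: g=2,t=1
[1] (2+0,1*2+1) = (2,3)

2,3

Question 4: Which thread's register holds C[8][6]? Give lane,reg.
r=8->g=0,rb=1  c=6->t=3,b0=0
L=0*4+3=3  i=1*2+0=2

3,2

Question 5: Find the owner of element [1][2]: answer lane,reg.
r=1→G=1,rhi=0  c=2→T=1,p=0
L=1*4+1=5  i=0*2+0=0

5,0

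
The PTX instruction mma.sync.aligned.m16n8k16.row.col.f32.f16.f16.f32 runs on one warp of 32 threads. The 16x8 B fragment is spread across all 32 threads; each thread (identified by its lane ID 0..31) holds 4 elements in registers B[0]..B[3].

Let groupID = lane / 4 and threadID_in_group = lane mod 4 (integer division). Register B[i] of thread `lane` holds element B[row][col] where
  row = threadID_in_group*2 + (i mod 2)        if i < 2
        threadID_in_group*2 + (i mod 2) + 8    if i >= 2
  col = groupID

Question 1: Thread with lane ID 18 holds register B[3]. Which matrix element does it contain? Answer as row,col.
13,4

lane 18: g=4 (18/4), t=2 (18%4)
i=3: r=2*2+1+8=13, c=g=4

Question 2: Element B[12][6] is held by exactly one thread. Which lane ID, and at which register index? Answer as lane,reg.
c=6->g=6  r=12->rb=1,t=2,b0=0
L=6*4+2=26  i=1*2+0=2

26,2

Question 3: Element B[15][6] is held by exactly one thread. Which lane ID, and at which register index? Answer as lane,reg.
27,3

c: 6->gid=6  r: 15->r8=1,tid=3,i&1=1
L=6*4+3=27  i=1*2+1=3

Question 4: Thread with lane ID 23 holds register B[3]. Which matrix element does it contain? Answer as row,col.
15,5

lane 23: g=5 (23/4), t=3 (23%4)
i=3: r=3*2+1+8=15, c=g=5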